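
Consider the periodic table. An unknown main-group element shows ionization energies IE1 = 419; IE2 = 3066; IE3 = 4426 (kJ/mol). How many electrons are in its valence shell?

Look for the largest jump between consecutive ionization energies: IE2/IE1 ≈ 7.3, far larger than any earlier ratio.
That jump marks the point where a core electron is being removed. So the atom has 1 valence electron.

1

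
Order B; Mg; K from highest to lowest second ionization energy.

K, B, Mg

The second ionization energy removes an electron from the +1 ion. For each element: B⁺ still has 2 valence electrons; Mg⁺ still has 1 valence electron; K⁺ is the bare [Ar] core.
Core electrons are held far more tightly than valence electrons, so K tops the IE_2 order.
Valence configurations: B⁺ [He]2s², Mg⁺ [Ne]3s¹.
Approximate IE_2 values (kJ/mol): B 2427, Mg 1451, K 3052.
Overall IE_2 order: Mg < B < K.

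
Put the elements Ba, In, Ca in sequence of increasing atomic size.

In, Ca, Ba

Ca is in period 4, group 2; In is in period 5, group 13; Ba is in period 6, group 2.
Radius decreases left→right (rising Z_eff, same n) and increases top→bottom (higher n).
These span different periods and groups, so the two trends combine.
Ca > In: the two effects oppose for this pair; the across-period effect wins (171 vs 142 pm).
Ba > Ca: Ba sits below Ca in group 2, so the down-group effect alone puts Ba larger.
Tabulated atomic radius (pm): Ca 171, In 142, Ba 196.
So from smallest to largest: In < Ca < Ba.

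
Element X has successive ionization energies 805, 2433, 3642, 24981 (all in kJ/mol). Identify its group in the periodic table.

Group 13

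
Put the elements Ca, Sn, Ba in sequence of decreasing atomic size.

Ba, Ca, Sn

Ca is in period 4, group 2; Sn is in period 5, group 14; Ba is in period 6, group 2.
Moving right in a period, electrons are added to the same shell under a stronger nuclear pull, so atoms get smaller; moving down, a new shell is opened and atoms get larger.
Neither a single period nor a single group — weigh both effects.
Ca > Sn: the two effects oppose for this pair; the across-period effect wins (171 vs 140 pm).
Ba > Ca: Ba sits below Ca in group 2, so the down-group effect alone puts Ba larger.
For reference (pm): Ca 171, Sn 140, Ba 196.
So from largest to smallest: Ba > Ca > Sn.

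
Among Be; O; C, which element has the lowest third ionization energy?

After 2 electrons have been removed, what remains? Be²⁺ is the bare [He] core; O²⁺ still has 4 valence electrons; C²⁺ still has 2 valence electrons.
Pulling an electron out of a noble-gas core costs far more than removing a remaining valence electron, so Be sits at the high end of IE_3.
Valence configurations: O²⁺ [He]2s²2p², C²⁺ [He]2s².
Tabulated IE_3 (kJ/mol): Be 14849, O 5300, C 4620.
Putting it together, IE_3: C < O < Be.

C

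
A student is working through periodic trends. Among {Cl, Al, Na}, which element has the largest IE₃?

Na

Consider each +2 ion: Cl²⁺ still has 5 valence electrons; Al²⁺ still has 1 valence electron; Na²⁺ is already 1 electron into the core.
Core electrons are held far more tightly than valence electrons, so Na tops the IE_3 order.
Valence configurations: Cl²⁺ [Ne]3s²3p³, Al²⁺ [Ne]3s¹.
The numbers (kJ/mol): Cl 3822, Al 2745, Na 6910.
Putting it together, IE_3: Al < Cl < Na.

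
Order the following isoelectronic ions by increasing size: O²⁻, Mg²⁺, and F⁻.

Mg²⁺ < F⁻ < O²⁻

All of these have 10 electrons, so size is governed by nuclear charge alone: the more protons, the stronger the pull on the same electron cloud, and the smaller the ion.
Nuclear charges: Mg²⁺ (Z=12), F⁻ (Z=9), O²⁻ (Z=8).
Smallest to largest: Mg²⁺ < F⁻ < O²⁻.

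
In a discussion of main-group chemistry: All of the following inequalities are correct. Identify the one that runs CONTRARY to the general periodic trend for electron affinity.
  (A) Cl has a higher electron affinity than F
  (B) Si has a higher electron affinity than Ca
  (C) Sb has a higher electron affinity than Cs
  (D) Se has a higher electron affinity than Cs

(A)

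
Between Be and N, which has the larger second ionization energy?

N

After 1 electron has been removed, what remains? Be⁺ still has 1 valence electron; N⁺ still has 4 valence electrons.
All are still removing valence electrons, so compare the +1 ions as you would atoms: IE_2 generally rises across a period (higher Z_eff) and falls down a group (larger shell), subject to the usual subshell exceptions.
Valence configurations: Be⁺ [He]2s¹, N⁺ [He]2s²2p².
Tabulated IE_2 (kJ/mol): Be 1757, N 2856.
Overall IE_2 order: Be < N.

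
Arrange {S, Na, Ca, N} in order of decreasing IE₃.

Na > Ca > N > S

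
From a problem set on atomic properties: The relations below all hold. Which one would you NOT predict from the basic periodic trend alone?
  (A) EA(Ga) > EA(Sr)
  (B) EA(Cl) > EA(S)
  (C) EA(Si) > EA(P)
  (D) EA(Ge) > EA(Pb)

The general trend: electron affinity increases across a period and decreases down a group.
(A) Ga (period 4, group 13) vs Sr (period 5, group 2): the stated order agrees with the simple trend.
(B) Cl (period 3, group 17) vs S (period 3, group 16): the stated order agrees with the simple trend.
(C) Si (period 3, group 14) vs P (period 3, group 15): the stated order contradicts the simple trend.
(D) Ge (period 4, group 14) vs Pb (period 6, group 14): the stated order agrees with the simple trend.
The exception is (C): adding an electron to P's half-filled 3p³ is unfavourable, so Si (3p²) has the more exothermic EA.

(C)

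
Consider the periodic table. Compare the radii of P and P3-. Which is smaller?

Forming P3- adds 3 electrons to P. More electron–electron repulsion in the same shell, with unchanged nuclear charge, lets the cloud expand.
An anion is larger than its parent atom: P3- > P.

P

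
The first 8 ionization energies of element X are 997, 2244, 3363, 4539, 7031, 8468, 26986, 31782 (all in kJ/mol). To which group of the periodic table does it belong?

Look for the largest jump between consecutive ionization energies: IE7/IE6 ≈ 3.2, far larger than any earlier ratio.
That jump marks the point where a core electron is being removed. So the atom has 6 valence electrons.
A main-group element with 6 valence electrons is in group 16.

Group 16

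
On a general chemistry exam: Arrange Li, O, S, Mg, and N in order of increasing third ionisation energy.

Consider each +2 ion: Li²⁺ is already 1 electron into the core; O²⁺ still has 4 valence electrons; S²⁺ still has 4 valence electrons; Mg²⁺ is the bare [Ne] core; N²⁺ still has 3 valence electrons.
Pulling an electron out of a noble-gas core costs far more than removing a remaining valence electron, so Mg and Li sit at the high end of IE_3.
Valence configurations: O²⁺ [He]2s²2p², S²⁺ [Ne]3s²3p², N²⁺ [He]2s²2p¹.
Approximate IE_3 values (kJ/mol): Li 11815, O 5300, S 3357, Mg 7733, N 4578.
So the third ionization energies run S < N < O < Mg < Li.

S < N < O < Mg < Li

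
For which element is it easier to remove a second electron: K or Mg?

Mg

The second ionization energy removes an electron from the +1 ion. For each element: K⁺ is the bare [Ar] core; Mg⁺ still has 1 valence electron.
Pulling an electron out of a noble-gas core costs far more than removing a remaining valence electron, so K sits at the high end of IE_2.
The numbers (kJ/mol): K 3052, Mg 1451.
So the second ionization energies run Mg < K.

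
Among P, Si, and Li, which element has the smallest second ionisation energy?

Si

Consider each +1 ion: P⁺ still has 4 valence electrons; Si⁺ still has 3 valence electrons; Li⁺ is the bare [He] core.
Pulling an electron out of a noble-gas core costs far more than removing a remaining valence electron, so Li sits at the high end of IE_2.
Valence configurations: P⁺ [Ne]3s²3p², Si⁺ [Ne]3s²3p¹.
Approximate IE_2 values (kJ/mol): P 1907, Si 1577, Li 7298.
Putting it together, IE_2: Si < P < Li.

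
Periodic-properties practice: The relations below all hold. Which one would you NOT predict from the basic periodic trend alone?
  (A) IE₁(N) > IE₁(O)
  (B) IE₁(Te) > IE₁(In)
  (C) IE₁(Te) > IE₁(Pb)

(A)

The general trend: first ionization energy increases across a period and decreases down a group.
(A) N (period 2, group 15) vs O (period 2, group 16): the stated order contradicts the simple trend.
(B) Te (period 5, group 16) vs In (period 5, group 13): the stated order agrees with the simple trend.
(C) Te (period 5, group 16) vs Pb (period 6, group 14): the stated order agrees with the simple trend.
The exception is (A): pairing an electron in O's 2p⁴ costs repulsion energy, so O ionizes more easily than half-filled N (2p³).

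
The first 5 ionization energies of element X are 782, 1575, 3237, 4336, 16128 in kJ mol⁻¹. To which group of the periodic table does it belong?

Group 14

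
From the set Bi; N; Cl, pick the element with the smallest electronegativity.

Bi

N is in period 2, group 15; Cl is in period 3, group 17; Bi is in period 6, group 15.
Electronegativity increases across a period and decreases down a group, tracking effective nuclear charge and atomic size.
Here both period and group differ, so the two effects have to be weighed against each other.
N > Bi: N sits above Bi in group 15, so the down-group effect alone puts N higher.
Cl > N: the two effects oppose for this pair; the across-period effect wins (3.16 vs 3.04).
For reference (Pauling): N 3.04, Cl 3.16, Bi 2.02.
The smallest electronegativity among these belongs to Bi.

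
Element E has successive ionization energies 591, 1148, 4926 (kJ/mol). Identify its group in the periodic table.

Look for the largest jump between consecutive ionization energies: IE3/IE2 ≈ 4.3, far larger than any earlier ratio.
That jump marks the point where a core electron is being removed. So the atom has 2 valence electrons.
A main-group element with 2 valence electrons is in group 2.

Group 2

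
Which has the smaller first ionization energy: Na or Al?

Na is in period 3, group 1; Al is in period 3, group 13.
First ionization energy rises across a period (greater Z_eff holds electrons more tightly) and falls down a group (valence electrons are farther from the nucleus).
All lie in period 3, so first ionization energy increases left to right.
So Na has the smaller first ionization energy (Na < Al).

Na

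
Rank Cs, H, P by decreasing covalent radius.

H is in period 1, group 1; P is in period 3, group 15; Cs is in period 6, group 1.
Radius decreases left→right (rising Z_eff, same n) and increases top→bottom (higher n).
These span different periods and groups, so the two trends combine.
P > H: the two effects oppose for this pair; the down-group effect wins (111 vs 32 pm).
Cs > P: both effects reinforce here, so Cs is clearly the larger of the two.
For reference (pm): H 32, P 111, Cs 232.
So from largest to smallest: Cs > P > H.

Cs > P > H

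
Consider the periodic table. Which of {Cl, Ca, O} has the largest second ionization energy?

Consider each +1 ion: Cl⁺ still has 6 valence electrons; Ca⁺ still has 1 valence electron; O⁺ still has 5 valence electrons.
All are still removing valence electrons, so compare the +1 ions as you would atoms: IE_2 generally rises across a period (higher Z_eff) and falls down a group (larger shell), subject to the usual subshell exceptions.
Valence configurations: Cl⁺ [Ne]3s²3p⁴, Ca⁺ [Ar]4s¹, O⁺ [He]2s²2p³.
Tabulated IE_2 (kJ/mol): Cl 2298, Ca 1145, O 3388.
Hence IE_2: Ca < Cl < O.

O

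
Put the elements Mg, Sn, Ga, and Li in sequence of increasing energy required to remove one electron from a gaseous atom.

Li is in period 2, group 1; Mg is in period 3, group 2; Ga is in period 4, group 13; Sn is in period 5, group 14.
First ionization energy rises across a period (greater Z_eff holds electrons more tightly) and falls down a group (valence electrons are farther from the nucleus).
A diagonal step moves right (one effect) and down (the opposite effect) at once.
Ga > Li: period and group pull opposite ways; the across-period shift dominates (579 vs 520 kJ/mol).
Sn > Ga: period and group pull opposite ways; the across-period shift dominates (709 vs 579 kJ/mol).
Mg > Sn: the two effects oppose for this pair; the down-group effect wins (738 vs 709 kJ/mol).
Tabulated first ionization energy (kJ/mol): Li 520, Mg 738, Ga 579, Sn 709.
So from lowest to highest: Li < Ga < Sn < Mg.

Li < Ga < Sn < Mg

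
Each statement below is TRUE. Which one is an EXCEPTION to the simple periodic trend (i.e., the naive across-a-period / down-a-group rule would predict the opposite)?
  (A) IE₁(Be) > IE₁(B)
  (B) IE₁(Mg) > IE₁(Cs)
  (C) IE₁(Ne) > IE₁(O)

(A)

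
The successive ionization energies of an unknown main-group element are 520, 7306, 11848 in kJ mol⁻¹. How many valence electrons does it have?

Look for the largest jump between consecutive ionization energies: IE2/IE1 ≈ 14.1, far larger than any earlier ratio.
That jump marks the point where a core electron is being removed. So the atom has 1 valence electron.

1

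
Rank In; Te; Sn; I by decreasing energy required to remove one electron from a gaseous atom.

I > Te > Sn > In

Removing the outermost electron gets harder across a period and easier down a group.
All lie in period 5, so first ionization energy increases left to right.
So from highest to lowest: I > Te > Sn > In.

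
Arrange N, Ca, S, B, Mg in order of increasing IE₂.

Ca < Mg < S < B < N

IE_2 is the cost of taking one more electron from the +1 cation: N⁺ still has 4 valence electrons; Ca⁺ still has 1 valence electron; S⁺ still has 5 valence electrons; B⁺ still has 2 valence electrons; Mg⁺ still has 1 valence electron.
All are still removing valence electrons, so compare the +1 ions as you would atoms: IE_2 generally rises across a period (higher Z_eff) and falls down a group (larger shell), subject to the usual subshell exceptions.
Valence configurations: N⁺ [He]2s²2p², Ca⁺ [Ar]4s¹, S⁺ [Ne]3s²3p³, B⁺ [He]2s², Mg⁺ [Ne]3s¹.
Approximate IE_2 values (kJ/mol): N 2856, Ca 1145, S 2252, B 2427, Mg 1451.
So the second ionization energies run Ca < Mg < S < B < N.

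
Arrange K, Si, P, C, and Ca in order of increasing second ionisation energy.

Ca < Si < P < C < K

Consider each +1 ion: K⁺ is the bare [Ar] core; Si⁺ still has 3 valence electrons; P⁺ still has 4 valence electrons; C⁺ still has 3 valence electrons; Ca⁺ still has 1 valence electron.
Core electrons are held far more tightly than valence electrons, so K tops the IE_2 order.
Valence configurations: Si⁺ [Ne]3s²3p¹, P⁺ [Ne]3s²3p², C⁺ [He]2s²2p¹, Ca⁺ [Ar]4s¹.
Tabulated IE_2 (kJ/mol): K 3052, Si 1577, P 1907, C 2353, Ca 1145.
So the second ionization energies run Ca < Si < P < C < K.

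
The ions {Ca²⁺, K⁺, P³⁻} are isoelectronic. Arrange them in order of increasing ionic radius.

All of these have 18 electrons, so size is governed by nuclear charge alone: the more protons, the stronger the pull on the same electron cloud, and the smaller the ion.
Nuclear charges: Ca²⁺ (Z=20), K⁺ (Z=19), P³⁻ (Z=15).
Smallest to largest: Ca²⁺ < K⁺ < P³⁻.

Ca²⁺ < K⁺ < P³⁻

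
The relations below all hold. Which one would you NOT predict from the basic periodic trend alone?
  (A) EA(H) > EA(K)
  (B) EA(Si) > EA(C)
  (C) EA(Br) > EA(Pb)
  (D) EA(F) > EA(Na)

(B)

The general trend: electron affinity increases across a period and decreases down a group.
(A) H (period 1, group 1) vs K (period 4, group 1): the stated order agrees with the simple trend.
(B) Si (period 3, group 14) vs C (period 2, group 14): the stated order contradicts the simple trend.
(C) Br (period 4, group 17) vs Pb (period 6, group 14): the stated order agrees with the simple trend.
(D) F (period 2, group 17) vs Na (period 3, group 1): the stated order agrees with the simple trend.
The exception is (B): Si's larger, more diffuse 3p orbitals accept an added electron slightly more readily than C's compact 2p.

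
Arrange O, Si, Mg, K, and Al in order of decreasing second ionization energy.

O > K > Al > Si > Mg

The second ionization energy removes an electron from the +1 ion. For each element: O⁺ still has 5 valence electrons; Si⁺ still has 3 valence electrons; Mg⁺ still has 1 valence electron; K⁺ is the bare [Ar] core; Al⁺ still has 2 valence electrons.
Usually core removal costs more than valence removal, but here the competition is close: a tightly held n=2 valence electron can cost more to remove than an n=3 core electron, so the actual values have to decide it.
Valence configurations: O⁺ [He]2s²2p³, Si⁺ [Ne]3s²3p¹, Mg⁺ [Ne]3s¹, Al⁺ [Ne]3s².
Si⁺ loses a lone 3p electron whereas Al⁺ must break into a filled 3s² pair, so IE_2(Al) > IE_2(Si) even though Si has the higher nuclear charge.
Approximate IE_2 values (kJ/mol): O 3388, Si 1577, Mg 1451, K 3052, Al 1817.
Hence IE_2: Mg < Si < Al < K < O.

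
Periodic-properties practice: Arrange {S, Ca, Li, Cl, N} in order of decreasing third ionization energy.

Li, Ca, N, Cl, S

After 2 electrons have been removed, what remains? S²⁺ still has 4 valence electrons; Ca²⁺ is the bare [Ar] core; Li²⁺ is already 1 electron into the core; Cl²⁺ still has 5 valence electrons; N²⁺ still has 3 valence electrons.
Breaking into a closed-shell core is much more expensive than removing a leftover valence electron — Ca and Li have the largest IE_3 here.
Valence configurations: S²⁺ [Ne]3s²3p², Cl²⁺ [Ne]3s²3p³, N²⁺ [He]2s²2p¹.
Approximate IE_3 values (kJ/mol): S 3357, Ca 4912, Li 11815, Cl 3822, N 4578.
Hence IE_3: S < Cl < N < Ca < Li.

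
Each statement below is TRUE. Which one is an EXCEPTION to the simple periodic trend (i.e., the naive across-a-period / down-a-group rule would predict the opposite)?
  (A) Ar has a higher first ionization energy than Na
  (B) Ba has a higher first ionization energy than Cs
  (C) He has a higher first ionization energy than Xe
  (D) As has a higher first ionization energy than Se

(D)

The general trend: first ionization energy increases across a period and decreases down a group.
(A) Ar (period 3, group 18) vs Na (period 3, group 1): the stated order agrees with the simple trend.
(B) Ba (period 6, group 2) vs Cs (period 6, group 1): the stated order agrees with the simple trend.
(C) He (period 1, group 18) vs Xe (period 5, group 18): the stated order agrees with the simple trend.
(D) As (period 4, group 15) vs Se (period 4, group 16): the stated order contradicts the simple trend.
The exception is (D): Se (4p⁴) ionizes more easily than half-filled As (4p³).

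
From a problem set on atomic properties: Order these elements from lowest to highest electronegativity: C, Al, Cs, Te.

C is in period 2, group 14; Al is in period 3, group 13; Te is in period 5, group 16; Cs is in period 6, group 1.
Smaller atoms with higher effective nuclear charge are more electronegative.
These span different periods and groups, so the two trends combine.
Al > Cs: both effects reinforce here, so Al is clearly the higher of the two.
Te > Al: period and group pull opposite ways; the across-period shift dominates (2.10 vs 1.61).
C > Te: period and group pull opposite ways; the down-group shift dominates (2.55 vs 2.10).
Tabulated electronegativity (Pauling): C 2.55, Al 1.61, Te 2.10, Cs 0.79.
So from lowest to highest: Cs < Al < Te < C.

Cs < Al < Te < C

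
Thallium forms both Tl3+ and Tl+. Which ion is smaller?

Both ions have Z = 81 protons, but Tl3+ has lost more electrons, so its remaining electrons feel a larger effective nuclear charge per electron and are pulled in more tightly.
Higher positive charge → smaller ion, so Tl+ > Tl3+.

Tl3+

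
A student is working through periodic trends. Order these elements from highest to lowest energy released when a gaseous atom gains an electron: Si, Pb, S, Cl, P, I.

Si is in period 3, group 14; P is in period 3, group 15; S is in period 3, group 16; Cl is in period 3, group 17; I is in period 5, group 17; Pb is in period 6, group 14.
Electron affinity generally becomes more exothermic across a period toward the halogens and less exothermic down a group.
These span different periods and groups, so the two trends combine.
P > Pb: relative to Pb, both the across-period and down-group shifts push P's electron affinity up.
Si > P: this pair runs against the simple trend — see the exception note.
S > Si: S lies to the right of Si in period 3, so the across-period effect alone puts S higher.
I > S: the two effects oppose for this pair; the across-period effect wins (295 vs 200 kJ/mol).
Cl > I: Cl sits above I in group 17, so the down-group effect alone puts Cl higher.
Note the exception: Si has a higher electron affinity than P, contrary to the simple trend — adding an electron to P's half-filled 3p³ is unfavourable, so Si (3p²) has the more exothermic EA.
For reference (kJ/mol): Si 134, P 72, S 200, Cl 349, I 295, Pb 35.
So from highest to lowest: Cl > I > S > Si > P > Pb.

Cl, I, S, Si, P, Pb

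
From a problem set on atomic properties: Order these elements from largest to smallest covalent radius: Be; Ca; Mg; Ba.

Ba, Ca, Mg, Be

Be is in period 2, group 2; Mg is in period 3, group 2; Ca is in period 4, group 2; Ba is in period 6, group 2.
Radius decreases left→right (rising Z_eff, same n) and increases top→bottom (higher n).
All are in group 2, so atomic radius increases down the group.
So from largest to smallest: Ba > Ca > Mg > Be.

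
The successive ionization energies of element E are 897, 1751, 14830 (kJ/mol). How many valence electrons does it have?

2

Look for the largest jump between consecutive ionization energies: IE3/IE2 ≈ 8.5, far larger than any earlier ratio.
That jump marks the point where a core electron is being removed. So the atom has 2 valence electrons.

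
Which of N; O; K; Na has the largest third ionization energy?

Consider each +2 ion: N²⁺ still has 3 valence electrons; O²⁺ still has 4 valence electrons; K²⁺ is already 1 electron into the core; Na²⁺ is already 1 electron into the core.
Usually core removal costs more than valence removal, but here the competition is close: a tightly held n=2 valence electron can cost more to remove than an n=3 core electron, so the actual values have to decide it.
Valence configurations: N²⁺ [He]2s²2p¹, O²⁺ [He]2s²2p².
Approximate IE_3 values (kJ/mol): N 4578, O 5300, K 4420, Na 6910.
Hence IE_3: K < N < O < Na.

Na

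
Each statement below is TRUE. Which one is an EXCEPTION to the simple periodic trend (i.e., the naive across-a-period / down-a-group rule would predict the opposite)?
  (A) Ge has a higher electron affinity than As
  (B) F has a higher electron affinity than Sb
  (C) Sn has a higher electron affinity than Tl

(A)

The general trend: electron affinity increases across a period and decreases down a group.
(A) Ge (period 4, group 14) vs As (period 4, group 15): the stated order contradicts the simple trend.
(B) F (period 2, group 17) vs Sb (period 5, group 15): the stated order agrees with the simple trend.
(C) Sn (period 5, group 14) vs Tl (period 6, group 13): the stated order agrees with the simple trend.
The exception is (A): adding an electron to As's half-filled 4p³ is unfavourable, so Ge (4p²) has the more exothermic EA.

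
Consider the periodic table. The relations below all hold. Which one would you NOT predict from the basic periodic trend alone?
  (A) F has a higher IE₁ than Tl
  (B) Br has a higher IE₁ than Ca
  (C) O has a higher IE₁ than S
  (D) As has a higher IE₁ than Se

The general trend: IE₁ increases across a period and decreases down a group.
(A) F (period 2, group 17) vs Tl (period 6, group 13): the stated order agrees with the simple trend.
(B) Br (period 4, group 17) vs Ca (period 4, group 2): the stated order agrees with the simple trend.
(C) O (period 2, group 16) vs S (period 3, group 16): the stated order agrees with the simple trend.
(D) As (period 4, group 15) vs Se (period 4, group 16): the stated order contradicts the simple trend.
The exception is (D): Se (4p⁴) ionizes more easily than half-filled As (4p³).

(D)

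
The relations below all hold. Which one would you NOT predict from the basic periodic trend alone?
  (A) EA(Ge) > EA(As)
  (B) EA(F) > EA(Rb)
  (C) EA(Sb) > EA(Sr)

(A)

The general trend: electron affinity increases across a period and decreases down a group.
(A) Ge (period 4, group 14) vs As (period 4, group 15): the stated order contradicts the simple trend.
(B) F (period 2, group 17) vs Rb (period 5, group 1): the stated order agrees with the simple trend.
(C) Sb (period 5, group 15) vs Sr (period 5, group 2): the stated order agrees with the simple trend.
The exception is (A): adding an electron to As's half-filled 4p³ is unfavourable, so Ge (4p²) has the more exothermic EA.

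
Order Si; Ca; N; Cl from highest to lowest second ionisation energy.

N > Cl > Si > Ca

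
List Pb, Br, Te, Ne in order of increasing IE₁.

Pb < Te < Br < Ne

Ne is in period 2, group 18; Br is in period 4, group 17; Te is in period 5, group 16; Pb is in period 6, group 14.
First ionization energy rises across a period (greater Z_eff holds electrons more tightly) and falls down a group (valence electrons are farther from the nucleus).
Here both period and group differ, so the two effects have to be weighed against each other.
Te > Pb: relative to Pb, both the across-period and down-group shifts push Te's first ionization energy up.
Br > Te: both effects reinforce here, so Br is clearly the higher of the two.
Ne > Br: both effects reinforce here, so Ne is clearly the higher of the two.
For reference (kJ/mol): Ne 2081, Br 1140, Te 869, Pb 716.
So from lowest to highest: Pb < Te < Br < Ne.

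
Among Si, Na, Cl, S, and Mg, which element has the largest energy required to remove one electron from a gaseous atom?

Na is in period 3, group 1; Mg is in period 3, group 2; Si is in period 3, group 14; S is in period 3, group 16; Cl is in period 3, group 17.
Removing the outermost electron gets harder across a period and easier down a group.
All lie in period 3, so first ionization energy increases left to right.
The largest energy required to remove one electron from a gaseous atom among these belongs to Cl.

Cl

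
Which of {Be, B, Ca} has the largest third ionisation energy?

Be

Consider each +2 ion: Be²⁺ is the bare [He] core; B²⁺ still has 1 valence electron; Ca²⁺ is the bare [Ar] core.
Pulling an electron out of a noble-gas core costs far more than removing a remaining valence electron, so Ca and Be sit at the high end of IE_3.
Approximate IE_3 values (kJ/mol): Be 14849, B 3660, Ca 4912.
So the third ionization energies run B < Ca < Be.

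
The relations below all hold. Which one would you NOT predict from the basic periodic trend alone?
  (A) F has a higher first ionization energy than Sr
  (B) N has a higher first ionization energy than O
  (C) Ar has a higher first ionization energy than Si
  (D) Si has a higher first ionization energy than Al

(B)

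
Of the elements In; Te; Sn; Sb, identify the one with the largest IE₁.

Te

In is in period 5, group 13; Sn is in period 5, group 14; Sb is in period 5, group 15; Te is in period 5, group 16.
First ionization energy rises across a period (greater Z_eff holds electrons more tightly) and falls down a group (valence electrons are farther from the nucleus).
All lie in period 5, so first ionization energy increases left to right.
The largest IE₁ among these belongs to Te.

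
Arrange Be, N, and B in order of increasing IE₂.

Be < B < N

The second ionization energy removes an electron from the +1 ion. For each element: Be⁺ still has 1 valence electron; N⁺ still has 4 valence electrons; B⁺ still has 2 valence electrons.
All are still removing valence electrons, so compare the +1 ions as you would atoms: IE_2 generally rises across a period (higher Z_eff) and falls down a group (larger shell), subject to the usual subshell exceptions.
Valence configurations: Be⁺ [He]2s¹, N⁺ [He]2s²2p², B⁺ [He]2s².
Approximate IE_2 values (kJ/mol): Be 1757, N 2856, B 2427.
So the second ionization energies run Be < B < N.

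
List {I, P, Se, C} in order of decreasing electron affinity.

I > Se > C > P

C is in period 2, group 14; P is in period 3, group 15; Se is in period 4, group 16; I is in period 5, group 17.
Atoms with high Z_eff and room in the valence shell (especially the halogens) have the most exothermic electron affinities.
These sit on a diagonal, where the across-period and down-group effects partly cancel.
C > P: period and group pull opposite ways; the down-group shift dominates (122 vs 72 kJ/mol).
Se > C: the two effects oppose for this pair; the across-period effect wins (195 vs 122 kJ/mol).
I > Se: the two effects oppose for this pair; the across-period effect wins (295 vs 195 kJ/mol).
For reference (kJ/mol): C 122, P 72, Se 195, I 295.
So from highest to lowest: I > Se > C > P.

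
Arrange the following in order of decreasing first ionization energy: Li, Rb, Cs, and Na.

Li > Na > Rb > Cs

Li is in period 2, group 1; Na is in period 3, group 1; Rb is in period 5, group 1; Cs is in period 6, group 1.
Removing the outermost electron gets harder across a period and easier down a group.
All are in group 1, so first ionization energy increases up the group.
So from highest to lowest: Li > Na > Rb > Cs.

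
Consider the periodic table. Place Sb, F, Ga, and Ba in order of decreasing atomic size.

Ba > Sb > Ga > F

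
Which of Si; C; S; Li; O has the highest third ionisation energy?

Li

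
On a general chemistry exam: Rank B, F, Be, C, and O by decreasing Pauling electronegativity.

Atoms toward the upper right of the periodic table pull bonding electrons most strongly.
All lie in period 2, so electronegativity increases left to right.
So from highest to lowest: F > O > C > B > Be.

F > O > C > B > Be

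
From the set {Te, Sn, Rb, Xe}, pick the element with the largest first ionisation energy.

Xe

Across a period the outer electron is held more tightly (higher IE₁); down a group it sits in a higher shell, more shielded, and comes off more easily.
All lie in period 5, so first ionization energy increases left to right.
The largest first ionisation energy among these belongs to Xe.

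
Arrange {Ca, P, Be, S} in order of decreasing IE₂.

Consider each +1 ion: Ca⁺ still has 1 valence electron; P⁺ still has 4 valence electrons; Be⁺ still has 1 valence electron; S⁺ still has 5 valence electrons.
All are still removing valence electrons, so compare the +1 ions as you would atoms: IE_2 generally rises across a period (higher Z_eff) and falls down a group (larger shell), subject to the usual subshell exceptions.
Valence configurations: Ca⁺ [Ar]4s¹, P⁺ [Ne]3s²3p², Be⁺ [He]2s¹, S⁺ [Ne]3s²3p³.
Tabulated IE_2 (kJ/mol): Ca 1145, P 1907, Be 1757, S 2252.
Hence IE_2: Ca < Be < P < S.

S > P > Be > Ca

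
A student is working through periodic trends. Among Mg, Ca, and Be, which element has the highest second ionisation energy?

After 1 electron has been removed, what remains? Mg⁺ still has 1 valence electron; Ca⁺ still has 1 valence electron; Be⁺ still has 1 valence electron.
All are still removing valence electrons, so compare the +1 ions as you would atoms: IE_2 generally rises across a period (higher Z_eff) and falls down a group (larger shell), subject to the usual subshell exceptions.
Valence configurations: Mg⁺ [Ne]3s¹, Ca⁺ [Ar]4s¹, Be⁺ [He]2s¹.
Tabulated IE_2 (kJ/mol): Mg 1451, Ca 1145, Be 1757.
Overall IE_2 order: Ca < Mg < Be.

Be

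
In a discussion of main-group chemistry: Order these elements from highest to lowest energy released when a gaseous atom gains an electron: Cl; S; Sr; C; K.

C is in period 2, group 14; S is in period 3, group 16; Cl is in period 3, group 17; K is in period 4, group 1; Sr is in period 5, group 2.
Adding an electron releases more energy for atoms nearer the top right (short of the noble gases).
Here both period and group differ, so the two effects have to be weighed against each other.
K > Sr: the two effects oppose for this pair; the down-group effect wins (48 vs 5 kJ/mol).
C > K: relative to K, both the across-period and down-group shifts push C's electron affinity up.
S > C: period and group pull opposite ways; the across-period shift dominates (200 vs 122 kJ/mol).
Cl > S: both are in period 3; the period trend gives Cl the larger value.
Approximate values (kJ/mol): C 122, S 200, Cl 349, K 48, Sr 5.
So from highest to lowest: Cl > S > C > K > Sr.

Cl, S, C, K, Sr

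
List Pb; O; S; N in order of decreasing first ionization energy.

N > O > S > Pb

N is in period 2, group 15; O is in period 2, group 16; S is in period 3, group 16; Pb is in period 6, group 14.
Across a period the outer electron is held more tightly (higher IE₁); down a group it sits in a higher shell, more shielded, and comes off more easily.
Here both period and group differ, so the two effects have to be weighed against each other.
S > Pb: both effects reinforce here, so S is clearly the higher of the two.
O > S: O sits above S in group 16, so the down-group effect alone puts O higher.
N > O: this pair runs against the simple trend — see the exception note.
Note the exception: N has a higher first ionization energy than O, contrary to the simple trend — pairing an electron in O's 2p⁴ costs repulsion energy, so O ionizes more easily than half-filled N (2p³).
For reference (kJ/mol): N 1402, O 1314, S 1000, Pb 716.
So from highest to lowest: N > O > S > Pb.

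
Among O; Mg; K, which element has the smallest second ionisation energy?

Mg

The second ionization energy removes an electron from the +1 ion. For each element: O⁺ still has 5 valence electrons; Mg⁺ still has 1 valence electron; K⁺ is the bare [Ar] core.
Usually core removal costs more than valence removal, but here the competition is close: a tightly held n=2 valence electron can cost more to remove than an n=3 core electron, so the actual values have to decide it.
Valence configurations: O⁺ [He]2s²2p³, Mg⁺ [Ne]3s¹.
Approximate IE_2 values (kJ/mol): O 3388, Mg 1451, K 3052.
Overall IE_2 order: Mg < K < O.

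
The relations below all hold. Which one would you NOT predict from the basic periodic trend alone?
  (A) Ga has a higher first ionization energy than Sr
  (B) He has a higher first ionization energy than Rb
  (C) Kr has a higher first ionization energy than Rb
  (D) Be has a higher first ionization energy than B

The general trend: first ionization energy increases across a period and decreases down a group.
(A) Ga (period 4, group 13) vs Sr (period 5, group 2): the stated order agrees with the simple trend.
(B) He (period 1, group 18) vs Rb (period 5, group 1): the stated order agrees with the simple trend.
(C) Kr (period 4, group 18) vs Rb (period 5, group 1): the stated order agrees with the simple trend.
(D) Be (period 2, group 2) vs B (period 2, group 13): the stated order contradicts the simple trend.
The exception is (D): removing B's lone 2p electron is easier than breaking Be's filled 2s².

(D)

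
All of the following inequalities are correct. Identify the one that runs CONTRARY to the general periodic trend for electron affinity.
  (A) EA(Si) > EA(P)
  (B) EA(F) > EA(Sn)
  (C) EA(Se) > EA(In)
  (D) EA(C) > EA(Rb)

(A)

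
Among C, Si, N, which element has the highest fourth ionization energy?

The fourth ionization energy removes an electron from the +3 ion. For each element: C³⁺ still has 1 valence electron; Si³⁺ still has 1 valence electron; N³⁺ still has 2 valence electrons.
All are still removing valence electrons, so compare the +3 ions as you would atoms: IE_4 generally rises across a period (higher Z_eff) and falls down a group (larger shell), subject to the usual subshell exceptions.
Valence configurations: C³⁺ [He]2s¹, Si³⁺ [Ne]3s¹, N³⁺ [He]2s².
The numbers (kJ/mol): C 6223, Si 4356, N 7475.
Putting it together, IE_4: Si < C < N.

N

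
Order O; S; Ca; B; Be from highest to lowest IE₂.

O, B, S, Be, Ca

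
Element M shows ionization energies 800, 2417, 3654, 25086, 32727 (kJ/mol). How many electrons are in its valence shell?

Look for the largest jump between consecutive ionization energies: IE4/IE3 ≈ 6.9, far larger than any earlier ratio.
That jump marks the point where a core electron is being removed. So the atom has 3 valence electrons.

3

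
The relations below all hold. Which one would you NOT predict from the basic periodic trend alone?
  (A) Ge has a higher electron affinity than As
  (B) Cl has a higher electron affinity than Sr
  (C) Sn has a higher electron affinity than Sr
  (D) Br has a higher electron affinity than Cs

(A)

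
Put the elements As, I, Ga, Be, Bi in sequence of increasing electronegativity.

Be < Ga < Bi < As < I

Be is in period 2, group 2; Ga is in period 4, group 13; As is in period 4, group 15; I is in period 5, group 17; Bi is in period 6, group 15.
EN rises left→right (higher Z_eff, smaller atoms) and falls top→bottom (larger, more shielded atoms).
These span different periods and groups, so the two trends combine.
Ga > Be: the two effects oppose for this pair; the across-period effect wins (1.81 vs 1.57).
Bi > Ga: period and group pull opposite ways; the across-period shift dominates (2.02 vs 1.81).
As > Bi: As sits above Bi in group 15, so the down-group effect alone puts As higher.
I > As: the two effects oppose for this pair; the across-period effect wins (2.66 vs 2.18).
For reference (Pauling): Be 1.57, Ga 1.81, As 2.18, I 2.66, Bi 2.02.
So from lowest to highest: Be < Ga < Bi < As < I.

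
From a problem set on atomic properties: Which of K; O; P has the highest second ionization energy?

O

IE_2 is the cost of taking one more electron from the +1 cation: K⁺ is the bare [Ar] core; O⁺ still has 5 valence electrons; P⁺ still has 4 valence electrons.
Usually core removal costs more than valence removal, but here the competition is close: a tightly held n=2 valence electron can cost more to remove than an n=3 core electron, so the actual values have to decide it.
Valence configurations: O⁺ [He]2s²2p³, P⁺ [Ne]3s²3p².
The numbers (kJ/mol): K 3052, O 3388, P 1907.
Putting it together, IE_2: P < K < O.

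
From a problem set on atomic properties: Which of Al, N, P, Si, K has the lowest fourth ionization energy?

Consider each +3 ion: Al³⁺ is the bare [Ne] core; N³⁺ still has 2 valence electrons; P³⁺ still has 2 valence electrons; Si³⁺ still has 1 valence electron; K³⁺ is already 2 electrons into the core.
Usually core removal costs more than valence removal, but here the competition is close: a tightly held n=2 valence electron can cost more to remove than an n=3 core electron, so the actual values have to decide it.
Valence configurations: N³⁺ [He]2s², P³⁺ [Ne]3s², Si³⁺ [Ne]3s¹.
Approximate IE_4 values (kJ/mol): Al 11577, N 7475, P 4964, Si 4356, K 5877.
So the fourth ionization energies run Si < P < K < N < Al.

Si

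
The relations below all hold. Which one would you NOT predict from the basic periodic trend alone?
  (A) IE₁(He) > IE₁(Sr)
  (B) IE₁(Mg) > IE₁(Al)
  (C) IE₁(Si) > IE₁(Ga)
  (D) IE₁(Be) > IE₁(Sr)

(B)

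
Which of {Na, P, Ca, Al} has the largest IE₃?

Consider each +2 ion: Na²⁺ is already 1 electron into the core; P²⁺ still has 3 valence electrons; Ca²⁺ is the bare [Ar] core; Al²⁺ still has 1 valence electron.
Pulling an electron out of a noble-gas core costs far more than removing a remaining valence electron, so Ca and Na sit at the high end of IE_3.
Valence configurations: P²⁺ [Ne]3s²3p¹, Al²⁺ [Ne]3s¹.
Tabulated IE_3 (kJ/mol): Na 6910, P 2914, Ca 4912, Al 2745.
Hence IE_3: Al < P < Ca < Na.

Na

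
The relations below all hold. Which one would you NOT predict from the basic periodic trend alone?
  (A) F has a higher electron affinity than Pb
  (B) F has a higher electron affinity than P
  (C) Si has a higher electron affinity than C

(C)

The general trend: electron affinity increases across a period and decreases down a group.
(A) F (period 2, group 17) vs Pb (period 6, group 14): the stated order agrees with the simple trend.
(B) F (period 2, group 17) vs P (period 3, group 15): the stated order agrees with the simple trend.
(C) Si (period 3, group 14) vs C (period 2, group 14): the stated order contradicts the simple trend.
The exception is (C): Si's larger, more diffuse 3p orbitals accept an added electron slightly more readily than C's compact 2p.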